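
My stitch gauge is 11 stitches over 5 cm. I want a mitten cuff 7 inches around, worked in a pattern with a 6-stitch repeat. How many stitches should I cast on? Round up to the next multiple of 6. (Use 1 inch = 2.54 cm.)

42 stitches.

7 in = 7 × 2.54 = 17.78 cm.
11 / 5 = 2.2 sts/cm.
17.78 × 2.2 = 39.12 sts.
→ 42.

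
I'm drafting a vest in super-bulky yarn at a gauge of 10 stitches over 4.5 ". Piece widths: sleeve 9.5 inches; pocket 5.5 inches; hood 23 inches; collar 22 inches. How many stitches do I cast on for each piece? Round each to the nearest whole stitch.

Rate = 10/4.5 = 2.222 sts per in.
sleeve: 9.5 × 2.222 = 21.11 → 21.
pocket: 5.5 × 2.222 = 12.22 → 12.
hood: 23 × 2.222 = 51.11 → 51.
collar: 22 × 2.222 = 48.89 → 49.

sleeve 21; pocket 12; hood 51; collar 49.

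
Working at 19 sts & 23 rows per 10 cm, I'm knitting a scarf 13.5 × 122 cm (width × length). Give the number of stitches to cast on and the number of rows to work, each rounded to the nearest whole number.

Cast on 26 stitches and work 281 rows.

Stitch gauge = 19/10 = 1.9 sts/cm; 13.5 × 1.9 = 25.65 → 26 sts.
Row gauge = 23/10 = 2.3 rows/cm; 122 × 2.3 = 280.60 → 281 rows.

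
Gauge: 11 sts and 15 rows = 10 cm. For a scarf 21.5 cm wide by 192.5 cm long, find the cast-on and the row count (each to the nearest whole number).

Cast on 24 stitches and work 289 rows.

Stitch gauge = 11/10 = 1.1 sts/cm; 21.5 × 1.1 = 23.65 → 24 sts.
Row gauge = 15/10 = 1.5 rows/cm; 192.5 × 1.5 = 288.75 → 289 rows.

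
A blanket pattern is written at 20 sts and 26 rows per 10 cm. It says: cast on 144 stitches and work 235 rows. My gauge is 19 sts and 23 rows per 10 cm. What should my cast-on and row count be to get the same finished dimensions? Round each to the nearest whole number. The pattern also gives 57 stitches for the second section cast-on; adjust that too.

Cast on 137 stitches; work 208 rows; second section cast-on 54 stitches.

Stitches: 144 × 19/20 = 136.80 → 137.
Rows: 235 × 23/26 = 207.88 → 208.
second section cast-on: 57 × 19/20 = 54.15 → 54.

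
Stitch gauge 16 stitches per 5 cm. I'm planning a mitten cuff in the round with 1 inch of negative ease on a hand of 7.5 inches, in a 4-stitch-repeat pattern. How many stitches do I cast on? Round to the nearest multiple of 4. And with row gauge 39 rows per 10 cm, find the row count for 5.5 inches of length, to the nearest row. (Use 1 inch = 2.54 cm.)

Finished = 7.5 − 1 = 6.5 inches.
6.5 inches × 2.54 = 16.51 cm.
16/5 = 3.2 sts per cm; 16.51 × 3.2 = 52.83 sts.
Nearest multiple of 4 → 52.
5.5 inches = 13.97 cm; × 3.9 = 54.48 → 54 rows.

Cast on 52 stitches; work 54 rows.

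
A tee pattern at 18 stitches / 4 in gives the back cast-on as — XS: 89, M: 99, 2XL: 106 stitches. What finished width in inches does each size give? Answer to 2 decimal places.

18/4 = 4.5 sts per in.
XS: 89 / 4.5 = 19.778 → 19.78 in.
M: 99 / 4.5 = 22.000 → 22.00 in.
2XL: 106 / 4.5 = 23.556 → 23.56 in.

XS 19.78 inches; M 22.00 inches; 2XL 23.56 inches.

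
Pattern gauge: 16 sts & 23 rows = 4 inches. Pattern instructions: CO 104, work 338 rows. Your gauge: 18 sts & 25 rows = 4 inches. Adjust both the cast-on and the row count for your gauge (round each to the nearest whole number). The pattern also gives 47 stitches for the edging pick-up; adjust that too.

Stitches: 104 × 18/16 = 117.00 → 117.
Rows: 338 × 25/23 = 367.39 → 367.
edging pick-up: 47 × 18/16 = 52.88 → 53.

Cast on 117 stitches; work 367 rows; edging pick-up 53 stitches.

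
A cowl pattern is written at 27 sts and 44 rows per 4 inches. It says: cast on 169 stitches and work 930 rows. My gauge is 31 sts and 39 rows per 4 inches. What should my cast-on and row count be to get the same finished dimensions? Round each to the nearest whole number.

Stitches: 169 × 31/27 = 194.04 → 194.
Rows: 930 × 39/44 = 824.32 → 824.

Cast on 194 stitches; work 824 rows.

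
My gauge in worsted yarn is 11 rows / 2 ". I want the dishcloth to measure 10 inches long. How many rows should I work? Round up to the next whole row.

55 rows.

11 rows / 2 in = 5.5 rows per inch.
10 × 5.5 = 55.00 rows.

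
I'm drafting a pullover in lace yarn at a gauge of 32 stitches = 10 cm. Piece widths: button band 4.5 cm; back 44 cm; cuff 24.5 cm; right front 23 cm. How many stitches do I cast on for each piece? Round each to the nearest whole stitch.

button band 14; back 141; cuff 78; right front 74.

Rate = 32/10 = 3.2 sts per cm.
button band: 4.5 × 3.2 = 14.40 → 14.
back: 44 × 3.2 = 140.80 → 141.
cuff: 24.5 × 3.2 = 78.40 → 78.
right front: 23 × 3.2 = 73.60 → 74.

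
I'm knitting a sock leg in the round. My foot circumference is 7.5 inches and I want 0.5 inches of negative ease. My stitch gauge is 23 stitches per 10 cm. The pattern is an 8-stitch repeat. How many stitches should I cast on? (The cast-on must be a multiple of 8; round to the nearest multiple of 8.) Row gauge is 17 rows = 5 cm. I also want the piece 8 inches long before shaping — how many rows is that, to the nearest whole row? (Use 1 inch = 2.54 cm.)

Finished = 7.5 − 0.5 = 7 inches.
7 inches × 2.54 = 17.78 cm.
23/10 = 2.3 sts per cm; 17.78 × 2.3 = 40.89 sts.
Nearest multiple of 8 → 40.
8 inches = 20.32 cm; × 3.4 = 69.09 → 69 rows.

Cast on 40 stitches; work 69 rows.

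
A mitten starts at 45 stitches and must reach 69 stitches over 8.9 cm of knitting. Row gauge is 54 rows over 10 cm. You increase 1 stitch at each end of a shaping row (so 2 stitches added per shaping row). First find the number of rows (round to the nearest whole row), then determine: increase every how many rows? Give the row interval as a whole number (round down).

Increase every 4th row.

Rows = 8.9 × 5.4 = 48.1 → 48 rows.
Stitches to add: 24 → 12 shaping rows (at 2 st each).
48 / 12 = 4.00 → every 4 rows.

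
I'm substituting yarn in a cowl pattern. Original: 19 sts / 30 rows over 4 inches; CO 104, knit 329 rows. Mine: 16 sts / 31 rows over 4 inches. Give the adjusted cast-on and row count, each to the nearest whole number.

Stitches: 104 × 16/19 = 87.58 → 88.
Rows: 329 × 31/30 = 339.97 → 340.

Cast on 88 stitches; work 340 rows.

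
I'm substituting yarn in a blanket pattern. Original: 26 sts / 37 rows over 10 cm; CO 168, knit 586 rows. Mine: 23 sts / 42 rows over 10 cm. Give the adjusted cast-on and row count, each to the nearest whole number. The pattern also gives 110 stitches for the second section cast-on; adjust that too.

Cast on 149 stitches; work 665 rows; second section cast-on 97 stitches.

Stitches: 168 × 23/26 = 148.62 → 149.
Rows: 586 × 42/37 = 665.19 → 665.
second section cast-on: 110 × 23/26 = 97.31 → 97.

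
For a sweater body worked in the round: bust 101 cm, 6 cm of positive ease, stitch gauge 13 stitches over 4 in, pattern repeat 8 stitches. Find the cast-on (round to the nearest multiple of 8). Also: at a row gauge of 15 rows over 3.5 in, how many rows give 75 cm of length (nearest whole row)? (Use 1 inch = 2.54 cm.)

Finished = 101 + 6 = 107 cm.
107 cm × 1/2.54 = 42.13 inches.
13/4 = 3.25 sts per in; 42.13 × 3.25 = 136.91 sts.
Nearest multiple of 8 → 136.
75 cm = 29.53 inches; × 4.286 = 126.55 → 127 rows.

Cast on 136 stitches; work 127 rows.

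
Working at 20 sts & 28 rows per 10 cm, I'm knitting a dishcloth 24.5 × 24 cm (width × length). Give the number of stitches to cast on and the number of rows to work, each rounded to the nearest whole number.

Cast on 49 stitches and work 67 rows.

Stitch gauge = 20/10 = 2 sts/cm; 24.5 × 2 = 49.00 → 49 sts.
Row gauge = 28/10 = 2.8 rows/cm; 24 × 2.8 = 67.20 → 67 rows.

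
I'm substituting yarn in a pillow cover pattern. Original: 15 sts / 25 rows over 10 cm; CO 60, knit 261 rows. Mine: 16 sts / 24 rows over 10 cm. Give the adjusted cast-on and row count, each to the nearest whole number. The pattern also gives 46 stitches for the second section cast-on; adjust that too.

Cast on 64 stitches; work 251 rows; second section cast-on 49 stitches.

Stitches: 60 × 16/15 = 64.00 → 64.
Rows: 261 × 24/25 = 250.56 → 251.
second section cast-on: 46 × 16/15 = 49.07 → 49.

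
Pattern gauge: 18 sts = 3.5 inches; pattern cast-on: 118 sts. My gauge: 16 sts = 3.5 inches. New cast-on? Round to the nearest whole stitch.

Scale factor = 16 / 18 = 0.889.
118 × 16 / 18 = 104.89 sts.
→ 105 sts.

105 stitches.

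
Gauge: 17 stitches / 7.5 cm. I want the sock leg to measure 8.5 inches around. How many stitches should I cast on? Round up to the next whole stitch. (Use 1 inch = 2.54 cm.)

Cast on 49 stitches.

8.5 in = 21.59 cm.
17 stitches / 7.5 cm = 2.267 stitches per cm.
21.59 × 2.267 = 48.94 stitches.
Round up → 49.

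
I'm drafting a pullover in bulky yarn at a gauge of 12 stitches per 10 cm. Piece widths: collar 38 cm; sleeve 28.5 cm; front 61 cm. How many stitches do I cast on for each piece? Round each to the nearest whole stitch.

Rate = 12/10 = 1.2 sts per cm.
collar: 38 × 1.2 = 45.60 → 46.
sleeve: 28.5 × 1.2 = 34.20 → 34.
front: 61 × 1.2 = 73.20 → 73.

collar 46; sleeve 34; front 73.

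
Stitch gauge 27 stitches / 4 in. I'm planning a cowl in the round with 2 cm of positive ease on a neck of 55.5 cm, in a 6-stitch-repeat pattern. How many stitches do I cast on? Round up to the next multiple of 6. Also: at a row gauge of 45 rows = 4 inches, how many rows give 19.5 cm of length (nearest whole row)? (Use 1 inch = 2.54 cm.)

Cast on 156 stitches; work 86 rows.

Finished = 55.5 + 2 = 57.5 cm.
57.5 cm × 1/2.54 = 22.64 inches.
27/4 = 6.75 sts per in; 22.64 × 6.75 = 152.81 sts.
Next multiple of 6 → 156.
19.5 cm = 7.68 inches; × 11.25 = 86.37 → 86 rows.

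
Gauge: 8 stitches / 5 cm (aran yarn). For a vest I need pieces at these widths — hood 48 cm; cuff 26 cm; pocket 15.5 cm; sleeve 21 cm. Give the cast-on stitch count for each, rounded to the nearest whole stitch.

hood 77; cuff 42; pocket 25; sleeve 34.

Rate = 8/5 = 1.6 sts per cm.
hood: 48 × 1.6 = 76.80 → 77.
cuff: 26 × 1.6 = 41.60 → 42.
pocket: 15.5 × 1.6 = 24.80 → 25.
sleeve: 21 × 1.6 = 33.60 → 34.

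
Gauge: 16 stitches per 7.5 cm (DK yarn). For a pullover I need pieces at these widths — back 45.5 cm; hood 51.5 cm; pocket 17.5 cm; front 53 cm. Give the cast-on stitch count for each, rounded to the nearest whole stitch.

back 97; hood 110; pocket 37; front 113.

Rate = 16/7.5 = 2.133 sts per cm.
back: 45.5 × 2.133 = 97.07 → 97.
hood: 51.5 × 2.133 = 109.87 → 110.
pocket: 17.5 × 2.133 = 37.33 → 37.
front: 53 × 2.133 = 113.07 → 113.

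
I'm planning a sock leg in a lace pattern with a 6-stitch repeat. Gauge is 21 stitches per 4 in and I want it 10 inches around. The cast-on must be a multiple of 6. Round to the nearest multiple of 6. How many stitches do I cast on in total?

21 / 4 = 5.25 sts per inch.
10 × 5.25 = 52.50 sts.
Nearest multiple of 6: 54.

54 stitches.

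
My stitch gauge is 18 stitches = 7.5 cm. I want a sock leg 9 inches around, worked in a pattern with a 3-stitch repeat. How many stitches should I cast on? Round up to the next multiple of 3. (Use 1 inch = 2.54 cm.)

CO 57 sts.

9 in = 9 × 2.54 = 22.86 cm.
18 / 7.5 = 2.4 sts/cm.
22.86 × 2.4 = 54.86 sts.
→ 57.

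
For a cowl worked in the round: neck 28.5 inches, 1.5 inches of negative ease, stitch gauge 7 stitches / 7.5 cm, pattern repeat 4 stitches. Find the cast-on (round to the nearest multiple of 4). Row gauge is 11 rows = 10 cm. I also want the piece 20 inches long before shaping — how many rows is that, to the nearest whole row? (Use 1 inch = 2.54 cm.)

Finished = 28.5 − 1.5 = 27 inches.
27 inches × 2.54 = 68.58 cm.
7/7.5 = 0.933 sts per cm; 68.58 × 0.933 = 64.01 sts.
Nearest multiple of 4 → 64.
20 inches = 50.80 cm; × 1.1 = 55.88 → 56 rows.

Cast on 64 stitches; work 56 rows.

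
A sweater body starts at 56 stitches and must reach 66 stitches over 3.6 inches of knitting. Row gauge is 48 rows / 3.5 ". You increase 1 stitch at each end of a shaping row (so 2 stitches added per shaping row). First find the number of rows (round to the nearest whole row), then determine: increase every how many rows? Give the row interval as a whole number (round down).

Rows = 3.6 × 13.714 = 49.4 → 49 rows.
Stitches to add: 10 → 5 shaping rows (at 2 st each).
49 / 5 = 9.80 → every 9 rows.

Increase every 9th row.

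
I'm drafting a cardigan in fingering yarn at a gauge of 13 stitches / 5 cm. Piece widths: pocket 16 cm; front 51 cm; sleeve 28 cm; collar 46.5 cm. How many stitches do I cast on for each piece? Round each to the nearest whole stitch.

pocket 42; front 133; sleeve 73; collar 121.

Rate = 13/5 = 2.6 sts per cm.
pocket: 16 × 2.6 = 41.60 → 42.
front: 51 × 2.6 = 132.60 → 133.
sleeve: 28 × 2.6 = 72.80 → 73.
collar: 46.5 × 2.6 = 120.90 → 121.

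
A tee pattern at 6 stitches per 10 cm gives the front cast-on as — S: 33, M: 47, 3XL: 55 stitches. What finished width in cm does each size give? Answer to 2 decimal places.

S 55.00 cm; M 78.33 cm; 3XL 91.67 cm.

6/10 = 0.6 sts per cm.
S: 33 / 0.6 = 55.000 → 55.00 cm.
M: 47 / 0.6 = 78.333 → 78.33 cm.
3XL: 55 / 0.6 = 91.667 → 91.67 cm.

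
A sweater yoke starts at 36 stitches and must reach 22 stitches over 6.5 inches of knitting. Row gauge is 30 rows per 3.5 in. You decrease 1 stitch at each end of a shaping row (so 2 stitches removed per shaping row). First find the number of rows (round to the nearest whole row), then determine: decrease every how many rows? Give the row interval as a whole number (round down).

Rows = 6.5 × 8.571 = 55.7 → 56 rows.
Stitches to remove: 14 → 7 shaping rows (at 2 st each).
56 / 7 = 8.00 → every 8 rows.

Decrease every 8th row.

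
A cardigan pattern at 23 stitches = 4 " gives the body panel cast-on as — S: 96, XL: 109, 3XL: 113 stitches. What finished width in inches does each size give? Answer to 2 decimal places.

S 16.70 inches; XL 18.96 inches; 3XL 19.65 inches.

23/4 = 5.75 sts per in.
S: 96 / 5.75 = 16.696 → 16.70 in.
XL: 109 / 5.75 = 18.957 → 18.96 in.
3XL: 113 / 5.75 = 19.652 → 19.65 in.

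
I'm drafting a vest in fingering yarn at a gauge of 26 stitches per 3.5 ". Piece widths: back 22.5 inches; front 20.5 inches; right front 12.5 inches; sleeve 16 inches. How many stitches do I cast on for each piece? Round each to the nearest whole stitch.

back 167; front 152; right front 93; sleeve 119.

Rate = 26/3.5 = 7.429 sts per in.
back: 22.5 × 7.429 = 167.14 → 167.
front: 20.5 × 7.429 = 152.29 → 152.
right front: 12.5 × 7.429 = 92.86 → 93.
sleeve: 16 × 7.429 = 118.86 → 119.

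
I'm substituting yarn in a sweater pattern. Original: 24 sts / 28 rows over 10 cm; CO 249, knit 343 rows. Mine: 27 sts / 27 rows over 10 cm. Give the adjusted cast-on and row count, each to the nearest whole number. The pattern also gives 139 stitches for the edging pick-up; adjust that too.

Cast on 280 stitches; work 331 rows; edging pick-up 156 stitches.

Stitches: 249 × 27/24 = 280.12 → 280.
Rows: 343 × 27/28 = 330.75 → 331.
edging pick-up: 139 × 27/24 = 156.38 → 156.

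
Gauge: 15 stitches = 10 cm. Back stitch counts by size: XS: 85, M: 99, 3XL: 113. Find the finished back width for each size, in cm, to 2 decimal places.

15/10 = 1.5 sts per cm.
XS: 85 / 1.5 = 56.667 → 56.67 cm.
M: 99 / 1.5 = 66.000 → 66.00 cm.
3XL: 113 / 1.5 = 75.333 → 75.33 cm.

XS 56.67 cm; M 66.00 cm; 3XL 75.33 cm.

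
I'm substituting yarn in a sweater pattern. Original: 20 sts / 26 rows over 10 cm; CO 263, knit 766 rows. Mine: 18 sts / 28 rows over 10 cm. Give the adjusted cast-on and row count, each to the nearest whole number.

Cast on 237 stitches; work 825 rows.

Stitches: 263 × 18/20 = 236.70 → 237.
Rows: 766 × 28/26 = 824.92 → 825.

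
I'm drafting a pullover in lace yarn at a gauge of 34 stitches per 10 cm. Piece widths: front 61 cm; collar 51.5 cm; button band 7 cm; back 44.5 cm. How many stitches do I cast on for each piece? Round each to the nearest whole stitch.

front 207; collar 175; button band 24; back 151.

Rate = 34/10 = 3.4 sts per cm.
front: 61 × 3.4 = 207.40 → 207.
collar: 51.5 × 3.4 = 175.10 → 175.
button band: 7 × 3.4 = 23.80 → 24.
back: 44.5 × 3.4 = 151.30 → 151.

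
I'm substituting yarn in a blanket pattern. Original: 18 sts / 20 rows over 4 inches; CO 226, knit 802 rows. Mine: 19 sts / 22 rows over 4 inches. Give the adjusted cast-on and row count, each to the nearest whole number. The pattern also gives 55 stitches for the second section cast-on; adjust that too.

Stitches: 226 × 19/18 = 238.56 → 239.
Rows: 802 × 22/20 = 882.20 → 882.
second section cast-on: 55 × 19/18 = 58.06 → 58.

Cast on 239 stitches; work 882 rows; second section cast-on 58 stitches.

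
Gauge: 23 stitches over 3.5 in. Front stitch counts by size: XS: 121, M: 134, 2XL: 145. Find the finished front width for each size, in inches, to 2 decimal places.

23/3.5 = 6.571 sts per in.
XS: 121 / 6.571 = 18.413 → 18.41 in.
M: 134 / 6.571 = 20.391 → 20.39 in.
2XL: 145 / 6.571 = 22.065 → 22.07 in.

XS 18.41 inches; M 20.39 inches; 2XL 22.07 inches.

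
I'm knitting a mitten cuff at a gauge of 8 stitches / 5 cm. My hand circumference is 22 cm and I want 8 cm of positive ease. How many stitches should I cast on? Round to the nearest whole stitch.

Finished = 22 + 8 = 30 cm.
8 / 5 = 1.6 sts per cm.
30.00 × 1.6 = 48.00 sts.

CO 48 sts.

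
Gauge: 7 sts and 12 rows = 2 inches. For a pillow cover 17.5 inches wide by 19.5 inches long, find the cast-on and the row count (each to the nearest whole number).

Stitch gauge = 7/2 = 3.5 sts/in; 17.5 × 3.5 = 61.25 → 61 sts.
Row gauge = 12/2 = 6 rows/in; 19.5 × 6 = 117.00 → 117 rows.

Cast on 61 stitches and work 117 rows.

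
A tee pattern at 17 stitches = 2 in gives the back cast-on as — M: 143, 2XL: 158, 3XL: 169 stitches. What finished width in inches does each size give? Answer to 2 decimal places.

17/2 = 8.5 sts per in.
M: 143 / 8.5 = 16.824 → 16.82 in.
2XL: 158 / 8.5 = 18.588 → 18.59 in.
3XL: 169 / 8.5 = 19.882 → 19.88 in.

M 16.82 inches; 2XL 18.59 inches; 3XL 19.88 inches.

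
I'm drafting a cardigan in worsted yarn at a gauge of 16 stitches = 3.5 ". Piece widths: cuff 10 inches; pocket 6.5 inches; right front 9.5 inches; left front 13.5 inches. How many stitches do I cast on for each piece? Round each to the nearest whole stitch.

cuff 46; pocket 30; right front 43; left front 62.

Rate = 16/3.5 = 4.571 sts per in.
cuff: 10 × 4.571 = 45.71 → 46.
pocket: 6.5 × 4.571 = 29.71 → 30.
right front: 9.5 × 4.571 = 43.43 → 43.
left front: 13.5 × 4.571 = 61.71 → 62.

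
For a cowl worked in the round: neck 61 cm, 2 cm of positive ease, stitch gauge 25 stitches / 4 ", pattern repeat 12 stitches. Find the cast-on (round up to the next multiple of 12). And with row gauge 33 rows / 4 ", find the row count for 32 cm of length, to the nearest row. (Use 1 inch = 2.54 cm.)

Finished = 61 + 2 = 63 cm.
63 cm × 1/2.54 = 24.80 inches.
25/4 = 6.25 sts per in; 24.80 × 6.25 = 155.02 sts.
Next multiple of 12 → 156.
32 cm = 12.60 inches; × 8.25 = 103.94 → 104 rows.

Cast on 156 stitches; work 104 rows.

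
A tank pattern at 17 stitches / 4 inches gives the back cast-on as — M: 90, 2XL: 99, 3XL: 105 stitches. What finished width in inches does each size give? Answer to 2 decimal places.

17/4 = 4.25 sts per in.
M: 90 / 4.25 = 21.176 → 21.18 in.
2XL: 99 / 4.25 = 23.294 → 23.29 in.
3XL: 105 / 4.25 = 24.706 → 24.71 in.

M 21.18 inches; 2XL 23.29 inches; 3XL 24.71 inches.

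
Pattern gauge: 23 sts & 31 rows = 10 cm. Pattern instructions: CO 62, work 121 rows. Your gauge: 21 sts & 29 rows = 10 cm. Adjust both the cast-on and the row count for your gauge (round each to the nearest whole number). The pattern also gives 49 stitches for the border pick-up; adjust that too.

Stitches: 62 × 21/23 = 56.61 → 57.
Rows: 121 × 29/31 = 113.19 → 113.
border pick-up: 49 × 21/23 = 44.74 → 45.

Cast on 57 stitches; work 113 rows; border pick-up 45 stitches.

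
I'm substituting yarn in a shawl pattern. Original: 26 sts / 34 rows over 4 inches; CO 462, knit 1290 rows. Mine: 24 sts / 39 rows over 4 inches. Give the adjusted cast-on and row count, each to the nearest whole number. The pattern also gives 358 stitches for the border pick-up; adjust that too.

Stitches: 462 × 24/26 = 426.46 → 426.
Rows: 1290 × 39/34 = 1479.71 → 1480.
border pick-up: 358 × 24/26 = 330.46 → 330.

Cast on 426 stitches; work 1480 rows; border pick-up 330 stitches.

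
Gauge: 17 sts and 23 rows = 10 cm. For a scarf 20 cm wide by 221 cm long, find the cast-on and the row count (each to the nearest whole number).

Cast on 34 stitches and work 508 rows.

Stitch gauge = 17/10 = 1.7 sts/cm; 20 × 1.7 = 34.00 → 34 sts.
Row gauge = 23/10 = 2.3 rows/cm; 221 × 2.3 = 508.30 → 508 rows.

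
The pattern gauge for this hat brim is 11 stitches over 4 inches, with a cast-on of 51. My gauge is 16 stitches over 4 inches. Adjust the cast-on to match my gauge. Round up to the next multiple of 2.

Scale factor = 16 / 11 = 1.455.
51 × 16 / 11 = 74.18 sts.
→ 76 sts.

Cast on 76 stitches.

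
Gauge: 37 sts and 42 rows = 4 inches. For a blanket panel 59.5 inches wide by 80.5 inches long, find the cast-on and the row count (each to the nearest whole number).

Stitch gauge = 37/4 = 9.25 sts/in; 59.5 × 9.25 = 550.38 → 550 sts.
Row gauge = 42/4 = 10.5 rows/in; 80.5 × 10.5 = 845.25 → 845 rows.

Cast on 550 stitches and work 845 rows.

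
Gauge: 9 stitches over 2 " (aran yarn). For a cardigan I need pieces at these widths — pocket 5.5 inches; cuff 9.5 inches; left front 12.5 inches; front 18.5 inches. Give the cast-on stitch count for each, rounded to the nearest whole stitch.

Rate = 9/2 = 4.5 sts per in.
pocket: 5.5 × 4.5 = 24.75 → 25.
cuff: 9.5 × 4.5 = 42.75 → 43.
left front: 12.5 × 4.5 = 56.25 → 56.
front: 18.5 × 4.5 = 83.25 → 83.

pocket 25; cuff 43; left front 56; front 83.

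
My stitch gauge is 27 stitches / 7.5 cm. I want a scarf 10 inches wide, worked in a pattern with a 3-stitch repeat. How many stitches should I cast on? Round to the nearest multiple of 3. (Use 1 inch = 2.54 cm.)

10 in = 10 × 2.54 = 25.40 cm.
27 / 7.5 = 3.6 sts/cm.
25.40 × 3.6 = 91.44 sts.
→ 90.

Cast on 90 stitches.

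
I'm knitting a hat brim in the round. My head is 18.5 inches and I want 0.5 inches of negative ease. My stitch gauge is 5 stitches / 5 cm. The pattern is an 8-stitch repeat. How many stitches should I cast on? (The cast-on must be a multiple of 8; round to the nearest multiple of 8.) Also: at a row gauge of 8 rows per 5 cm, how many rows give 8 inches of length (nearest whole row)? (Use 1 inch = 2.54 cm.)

Finished = 18.5 − 0.5 = 18 inches.
18 inches × 2.54 = 45.72 cm.
5/5 = 1 sts per cm; 45.72 × 1 = 45.72 sts.
Nearest multiple of 8 → 48.
8 inches = 20.32 cm; × 1.6 = 32.51 → 33 rows.

Cast on 48 stitches; work 33 rows.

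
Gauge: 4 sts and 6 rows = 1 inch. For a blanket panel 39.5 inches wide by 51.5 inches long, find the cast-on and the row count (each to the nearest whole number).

Stitch gauge = 4/1 = 4 sts/in; 39.5 × 4 = 158.00 → 158 sts.
Row gauge = 6/1 = 6 rows/in; 51.5 × 6 = 309.00 → 309 rows.

Cast on 158 stitches and work 309 rows.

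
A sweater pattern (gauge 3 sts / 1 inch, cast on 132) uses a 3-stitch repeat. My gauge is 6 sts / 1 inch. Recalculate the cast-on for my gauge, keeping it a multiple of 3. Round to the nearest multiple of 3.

CO 264 sts.

132 × 6 / 3 = 264.00.
Nearest multiple of 3: 264.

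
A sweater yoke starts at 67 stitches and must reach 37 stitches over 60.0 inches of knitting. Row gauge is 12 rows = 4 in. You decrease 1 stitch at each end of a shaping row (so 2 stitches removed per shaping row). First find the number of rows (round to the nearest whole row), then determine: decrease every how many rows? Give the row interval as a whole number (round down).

Decrease every 12th row.

Rows = 60.0 × 3 = 180.0 → 180 rows.
Stitches to remove: 30 → 15 shaping rows (at 2 st each).
180 / 15 = 12.00 → every 12 rows.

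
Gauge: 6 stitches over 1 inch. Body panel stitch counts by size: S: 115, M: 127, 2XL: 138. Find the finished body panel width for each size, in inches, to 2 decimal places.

6/1 = 6 sts per in.
S: 115 / 6 = 19.167 → 19.17 in.
M: 127 / 6 = 21.167 → 21.17 in.
2XL: 138 / 6 = 23.000 → 23.00 in.

S 19.17 inches; M 21.17 inches; 2XL 23.00 inches.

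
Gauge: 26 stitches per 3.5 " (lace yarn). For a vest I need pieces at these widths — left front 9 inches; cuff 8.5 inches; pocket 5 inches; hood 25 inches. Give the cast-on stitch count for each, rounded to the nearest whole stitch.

Rate = 26/3.5 = 7.429 sts per in.
left front: 9 × 7.429 = 66.86 → 67.
cuff: 8.5 × 7.429 = 63.14 → 63.
pocket: 5 × 7.429 = 37.14 → 37.
hood: 25 × 7.429 = 185.71 → 186.

left front 67; cuff 63; pocket 37; hood 186.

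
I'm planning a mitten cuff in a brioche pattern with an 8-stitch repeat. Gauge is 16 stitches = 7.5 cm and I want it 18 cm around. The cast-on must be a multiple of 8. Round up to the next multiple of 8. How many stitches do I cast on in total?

CO 40 sts.

16 / 7.5 = 2.133 sts per cm.
18 × 2.133 = 38.40 sts.
Next multiple of 8: 40.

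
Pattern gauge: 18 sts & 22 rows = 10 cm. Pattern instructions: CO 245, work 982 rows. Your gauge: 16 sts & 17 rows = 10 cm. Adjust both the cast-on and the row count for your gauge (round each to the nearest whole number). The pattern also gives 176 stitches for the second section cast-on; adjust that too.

Cast on 218 stitches; work 759 rows; second section cast-on 156 stitches.

Stitches: 245 × 16/18 = 217.78 → 218.
Rows: 982 × 17/22 = 758.82 → 759.
second section cast-on: 176 × 16/18 = 156.44 → 156.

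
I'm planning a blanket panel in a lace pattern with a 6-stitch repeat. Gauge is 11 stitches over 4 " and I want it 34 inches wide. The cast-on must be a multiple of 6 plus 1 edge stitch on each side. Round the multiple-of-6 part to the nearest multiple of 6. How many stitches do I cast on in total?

CO 92 sts.

11 / 4 = 2.75 sts per inch.
34 × 2.75 = 93.50 sts.
Less 2 edge sts → 91.50 for the repeat.
Nearest multiple of 6: 90.
Add back 2 edge sts → 92.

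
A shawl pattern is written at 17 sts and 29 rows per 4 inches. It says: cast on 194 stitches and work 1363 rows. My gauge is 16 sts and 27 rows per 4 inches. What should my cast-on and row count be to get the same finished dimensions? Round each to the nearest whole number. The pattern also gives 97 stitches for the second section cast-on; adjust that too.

Cast on 183 stitches; work 1269 rows; second section cast-on 91 stitches.

Stitches: 194 × 16/17 = 182.59 → 183.
Rows: 1363 × 27/29 = 1269.00 → 1269.
second section cast-on: 97 × 16/17 = 91.29 → 91.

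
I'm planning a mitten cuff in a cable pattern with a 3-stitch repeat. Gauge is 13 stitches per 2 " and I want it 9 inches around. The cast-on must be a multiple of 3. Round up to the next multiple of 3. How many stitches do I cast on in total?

Cast on 60 stitches.

13 / 2 = 6.5 sts per inch.
9 × 6.5 = 58.50 sts.
Next multiple of 3: 60.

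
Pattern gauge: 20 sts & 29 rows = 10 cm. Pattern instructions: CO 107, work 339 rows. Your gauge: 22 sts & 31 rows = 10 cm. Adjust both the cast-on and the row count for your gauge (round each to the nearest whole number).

Cast on 118 stitches; work 362 rows.

Stitches: 107 × 22/20 = 117.70 → 118.
Rows: 339 × 31/29 = 362.38 → 362.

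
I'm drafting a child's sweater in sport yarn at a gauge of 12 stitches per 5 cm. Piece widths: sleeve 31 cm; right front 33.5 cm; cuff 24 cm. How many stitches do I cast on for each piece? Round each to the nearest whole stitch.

sleeve 74; right front 80; cuff 58.

Rate = 12/5 = 2.4 sts per cm.
sleeve: 31 × 2.4 = 74.40 → 74.
right front: 33.5 × 2.4 = 80.40 → 80.
cuff: 24 × 2.4 = 57.60 → 58.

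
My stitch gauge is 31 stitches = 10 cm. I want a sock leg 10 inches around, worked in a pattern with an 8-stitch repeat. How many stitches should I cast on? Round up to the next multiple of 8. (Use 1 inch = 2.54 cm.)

80 stitches.

10 in = 10 × 2.54 = 25.40 cm.
31 / 10 = 3.1 sts/cm.
25.40 × 3.1 = 78.74 sts.
→ 80.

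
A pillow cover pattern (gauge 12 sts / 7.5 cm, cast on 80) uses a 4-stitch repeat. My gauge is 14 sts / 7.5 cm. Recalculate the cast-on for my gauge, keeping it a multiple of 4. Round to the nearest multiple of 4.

80 × 14 / 12 = 93.33.
Nearest multiple of 4: 92.

CO 92 sts.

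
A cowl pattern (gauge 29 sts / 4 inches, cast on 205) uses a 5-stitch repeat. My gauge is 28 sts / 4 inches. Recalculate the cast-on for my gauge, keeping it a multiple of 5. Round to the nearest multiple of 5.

205 × 28 / 29 = 197.93.
Nearest multiple of 5: 200.

Cast on 200 stitches.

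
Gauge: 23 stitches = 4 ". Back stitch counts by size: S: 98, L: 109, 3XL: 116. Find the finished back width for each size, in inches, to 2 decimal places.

23/4 = 5.75 sts per in.
S: 98 / 5.75 = 17.043 → 17.04 in.
L: 109 / 5.75 = 18.957 → 18.96 in.
3XL: 116 / 5.75 = 20.174 → 20.17 in.

S 17.04 inches; L 18.96 inches; 3XL 20.17 inches.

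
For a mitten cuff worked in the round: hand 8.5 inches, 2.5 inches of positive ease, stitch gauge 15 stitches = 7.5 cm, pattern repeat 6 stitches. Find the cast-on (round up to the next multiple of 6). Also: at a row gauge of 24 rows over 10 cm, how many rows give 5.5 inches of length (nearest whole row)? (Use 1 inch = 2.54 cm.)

Cast on 60 stitches; work 34 rows.

Finished = 8.5 + 2.5 = 11 inches.
11 inches × 2.54 = 27.94 cm.
15/7.5 = 2 sts per cm; 27.94 × 2 = 55.88 sts.
Next multiple of 6 → 60.
5.5 inches = 13.97 cm; × 2.4 = 33.53 → 34 rows.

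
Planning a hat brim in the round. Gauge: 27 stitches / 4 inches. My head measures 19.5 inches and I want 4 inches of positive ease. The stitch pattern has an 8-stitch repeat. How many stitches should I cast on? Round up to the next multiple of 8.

Finished = 19.5 + 4 = 23.5 inches.
27 / 4 = 6.75 sts/in.
23.5 × 6.75 = 158.62 sts.
Next multiple of 8: 160.

Cast on 160 stitches.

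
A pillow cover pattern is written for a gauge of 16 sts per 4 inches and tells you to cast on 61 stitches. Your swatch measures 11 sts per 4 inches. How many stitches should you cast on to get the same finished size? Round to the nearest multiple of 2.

Scale factor = 11 / 16 = 0.688.
61 × 11 / 16 = 41.94 sts.
→ 42 sts.

Cast on 42 stitches.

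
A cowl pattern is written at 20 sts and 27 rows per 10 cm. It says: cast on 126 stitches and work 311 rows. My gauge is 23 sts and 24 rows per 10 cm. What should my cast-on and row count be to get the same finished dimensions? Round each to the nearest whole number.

Stitches: 126 × 23/20 = 144.90 → 145.
Rows: 311 × 24/27 = 276.44 → 276.

Cast on 145 stitches; work 276 rows.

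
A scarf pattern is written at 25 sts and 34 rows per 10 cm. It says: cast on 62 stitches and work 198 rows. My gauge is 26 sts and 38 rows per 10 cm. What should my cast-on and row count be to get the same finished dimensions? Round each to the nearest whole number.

Cast on 64 stitches; work 221 rows.

Stitches: 62 × 26/25 = 64.48 → 64.
Rows: 198 × 38/34 = 221.29 → 221.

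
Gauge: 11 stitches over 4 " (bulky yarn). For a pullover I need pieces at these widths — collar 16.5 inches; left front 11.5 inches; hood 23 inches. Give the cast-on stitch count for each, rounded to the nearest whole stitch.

collar 45; left front 32; hood 63.

Rate = 11/4 = 2.75 sts per in.
collar: 16.5 × 2.75 = 45.38 → 45.
left front: 11.5 × 2.75 = 31.62 → 32.
hood: 23 × 2.75 = 63.25 → 63.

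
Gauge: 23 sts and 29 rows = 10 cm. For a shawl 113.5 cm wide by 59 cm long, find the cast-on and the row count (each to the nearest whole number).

Cast on 261 stitches and work 171 rows.

Stitch gauge = 23/10 = 2.3 sts/cm; 113.5 × 2.3 = 261.05 → 261 sts.
Row gauge = 29/10 = 2.9 rows/cm; 59 × 2.9 = 171.10 → 171 rows.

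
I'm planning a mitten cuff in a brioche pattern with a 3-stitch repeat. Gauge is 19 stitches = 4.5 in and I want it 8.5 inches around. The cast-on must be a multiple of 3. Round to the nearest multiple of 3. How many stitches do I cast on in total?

19 / 4.5 = 4.222 sts per inch.
8.5 × 4.222 = 35.89 sts.
Nearest multiple of 3: 36.

CO 36 sts.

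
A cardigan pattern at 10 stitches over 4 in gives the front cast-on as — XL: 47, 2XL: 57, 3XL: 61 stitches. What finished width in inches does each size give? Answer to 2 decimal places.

10/4 = 2.5 sts per in.
XL: 47 / 2.5 = 18.800 → 18.80 in.
2XL: 57 / 2.5 = 22.800 → 22.80 in.
3XL: 61 / 2.5 = 24.400 → 24.40 in.

XL 18.80 inches; 2XL 22.80 inches; 3XL 24.40 inches.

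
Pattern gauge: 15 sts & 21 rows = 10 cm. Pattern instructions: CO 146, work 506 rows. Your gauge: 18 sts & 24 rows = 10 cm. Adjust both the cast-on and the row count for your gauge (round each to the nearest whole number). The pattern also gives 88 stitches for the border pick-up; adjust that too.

Stitches: 146 × 18/15 = 175.20 → 175.
Rows: 506 × 24/21 = 578.29 → 578.
border pick-up: 88 × 18/15 = 105.60 → 106.

Cast on 175 stitches; work 578 rows; border pick-up 106 stitches.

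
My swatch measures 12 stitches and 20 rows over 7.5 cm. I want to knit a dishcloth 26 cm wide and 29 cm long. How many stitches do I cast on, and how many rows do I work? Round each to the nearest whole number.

Cast on 42 stitches and work 77 rows.

Stitch gauge = 12/7.5 = 1.6 sts/cm; 26 × 1.6 = 41.60 → 42 sts.
Row gauge = 20/7.5 = 2.667 rows/cm; 29 × 2.667 = 77.33 → 77 rows.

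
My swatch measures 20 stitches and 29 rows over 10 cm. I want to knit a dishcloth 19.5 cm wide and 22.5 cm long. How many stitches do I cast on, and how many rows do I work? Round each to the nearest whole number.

Stitch gauge = 20/10 = 2 sts/cm; 19.5 × 2 = 39.00 → 39 sts.
Row gauge = 29/10 = 2.9 rows/cm; 22.5 × 2.9 = 65.25 → 65 rows.

Cast on 39 stitches and work 65 rows.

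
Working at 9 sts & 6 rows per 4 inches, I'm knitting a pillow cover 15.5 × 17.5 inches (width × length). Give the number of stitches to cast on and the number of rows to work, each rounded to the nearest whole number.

Stitch gauge = 9/4 = 2.25 sts/in; 15.5 × 2.25 = 34.88 → 35 sts.
Row gauge = 6/4 = 1.5 rows/in; 17.5 × 1.5 = 26.25 → 26 rows.

Cast on 35 stitches and work 26 rows.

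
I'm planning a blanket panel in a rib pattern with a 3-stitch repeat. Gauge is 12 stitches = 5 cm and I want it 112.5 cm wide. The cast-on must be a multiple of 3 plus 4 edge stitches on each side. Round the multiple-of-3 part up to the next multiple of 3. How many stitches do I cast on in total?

CO 272 sts.

12 / 5 = 2.4 sts per cm.
112.5 × 2.4 = 270.00 sts.
Less 8 edge sts → 262.00 for the repeat.
Next multiple of 3: 264.
Add back 8 edge sts → 272.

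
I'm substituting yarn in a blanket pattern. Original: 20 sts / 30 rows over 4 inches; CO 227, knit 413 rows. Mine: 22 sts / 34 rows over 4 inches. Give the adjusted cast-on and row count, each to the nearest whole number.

Cast on 250 stitches; work 468 rows.

Stitches: 227 × 22/20 = 249.70 → 250.
Rows: 413 × 34/30 = 468.07 → 468.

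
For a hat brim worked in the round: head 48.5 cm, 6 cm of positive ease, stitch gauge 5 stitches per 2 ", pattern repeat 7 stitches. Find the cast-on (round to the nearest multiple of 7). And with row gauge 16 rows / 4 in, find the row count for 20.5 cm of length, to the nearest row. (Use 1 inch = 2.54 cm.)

Cast on 56 stitches; work 32 rows.

Finished = 48.5 + 6 = 54.5 cm.
54.5 cm × 1/2.54 = 21.46 inches.
5/2 = 2.5 sts per in; 21.46 × 2.5 = 53.64 sts.
Nearest multiple of 7 → 56.
20.5 cm = 8.07 inches; × 4 = 32.28 → 32 rows.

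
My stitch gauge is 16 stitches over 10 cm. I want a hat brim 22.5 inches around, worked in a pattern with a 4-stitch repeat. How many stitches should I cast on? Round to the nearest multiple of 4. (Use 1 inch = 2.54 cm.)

CO 92 sts.

22.5 in = 22.5 × 2.54 = 57.15 cm.
16 / 10 = 1.6 sts/cm.
57.15 × 1.6 = 91.44 sts.
→ 92.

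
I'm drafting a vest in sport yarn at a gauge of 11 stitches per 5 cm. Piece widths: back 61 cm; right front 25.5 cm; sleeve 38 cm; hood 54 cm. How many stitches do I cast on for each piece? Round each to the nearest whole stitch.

back 134; right front 56; sleeve 84; hood 119.

Rate = 11/5 = 2.2 sts per cm.
back: 61 × 2.2 = 134.20 → 134.
right front: 25.5 × 2.2 = 56.10 → 56.
sleeve: 38 × 2.2 = 83.60 → 84.
hood: 54 × 2.2 = 118.80 → 119.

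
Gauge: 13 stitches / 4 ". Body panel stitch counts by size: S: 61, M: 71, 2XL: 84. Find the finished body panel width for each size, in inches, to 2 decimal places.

S 18.77 inches; M 21.85 inches; 2XL 25.85 inches.

13/4 = 3.25 sts per in.
S: 61 / 3.25 = 18.769 → 18.77 in.
M: 71 / 3.25 = 21.846 → 21.85 in.
2XL: 84 / 3.25 = 25.846 → 25.85 in.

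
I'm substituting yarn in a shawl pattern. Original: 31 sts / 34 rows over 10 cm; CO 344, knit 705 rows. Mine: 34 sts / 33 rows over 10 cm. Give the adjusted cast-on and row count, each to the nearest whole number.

Cast on 377 stitches; work 684 rows.

Stitches: 344 × 34/31 = 377.29 → 377.
Rows: 705 × 33/34 = 684.26 → 684.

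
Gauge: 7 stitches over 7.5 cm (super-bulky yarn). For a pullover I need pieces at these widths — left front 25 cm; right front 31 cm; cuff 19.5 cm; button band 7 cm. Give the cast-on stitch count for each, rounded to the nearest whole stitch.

left front 23; right front 29; cuff 18; button band 7.

Rate = 7/7.5 = 0.933 sts per cm.
left front: 25 × 0.933 = 23.33 → 23.
right front: 31 × 0.933 = 28.93 → 29.
cuff: 19.5 × 0.933 = 18.20 → 18.
button band: 7 × 0.933 = 6.53 → 7.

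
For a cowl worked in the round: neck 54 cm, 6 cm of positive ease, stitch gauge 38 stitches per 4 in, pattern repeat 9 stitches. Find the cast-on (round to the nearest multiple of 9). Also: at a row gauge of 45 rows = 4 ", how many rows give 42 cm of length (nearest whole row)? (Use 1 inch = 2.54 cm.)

Cast on 225 stitches; work 186 rows.

Finished = 54 + 6 = 60 cm.
60 cm × 1/2.54 = 23.62 inches.
38/4 = 9.5 sts per in; 23.62 × 9.5 = 224.41 sts.
Nearest multiple of 9 → 225.
42 cm = 16.54 inches; × 11.25 = 186.02 → 186 rows.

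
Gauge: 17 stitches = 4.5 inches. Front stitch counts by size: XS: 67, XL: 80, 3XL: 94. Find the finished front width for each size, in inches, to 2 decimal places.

XS 17.74 inches; XL 21.18 inches; 3XL 24.88 inches.

17/4.5 = 3.778 sts per in.
XS: 67 / 3.778 = 17.735 → 17.74 in.
XL: 80 / 3.778 = 21.176 → 21.18 in.
3XL: 94 / 3.778 = 24.882 → 24.88 in.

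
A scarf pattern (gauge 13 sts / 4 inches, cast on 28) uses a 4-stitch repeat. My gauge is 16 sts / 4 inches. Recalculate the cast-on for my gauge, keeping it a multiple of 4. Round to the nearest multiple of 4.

36 stitches.

28 × 16 / 13 = 34.46.
Nearest multiple of 4: 36.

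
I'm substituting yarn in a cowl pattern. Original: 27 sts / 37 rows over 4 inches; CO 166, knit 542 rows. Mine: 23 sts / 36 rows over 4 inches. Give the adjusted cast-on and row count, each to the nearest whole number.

Stitches: 166 × 23/27 = 141.41 → 141.
Rows: 542 × 36/37 = 527.35 → 527.

Cast on 141 stitches; work 527 rows.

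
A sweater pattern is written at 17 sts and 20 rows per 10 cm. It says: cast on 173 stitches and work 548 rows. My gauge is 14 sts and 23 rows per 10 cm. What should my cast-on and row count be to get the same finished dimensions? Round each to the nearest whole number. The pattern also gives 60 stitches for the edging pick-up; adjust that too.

Stitches: 173 × 14/17 = 142.47 → 142.
Rows: 548 × 23/20 = 630.20 → 630.
edging pick-up: 60 × 14/17 = 49.41 → 49.

Cast on 142 stitches; work 630 rows; edging pick-up 49 stitches.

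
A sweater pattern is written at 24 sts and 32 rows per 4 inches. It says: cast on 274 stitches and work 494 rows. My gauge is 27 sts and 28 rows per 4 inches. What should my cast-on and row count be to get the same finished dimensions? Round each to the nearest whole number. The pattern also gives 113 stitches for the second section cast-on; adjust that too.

Stitches: 274 × 27/24 = 308.25 → 308.
Rows: 494 × 28/32 = 432.25 → 432.
second section cast-on: 113 × 27/24 = 127.12 → 127.

Cast on 308 stitches; work 432 rows; second section cast-on 127 stitches.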